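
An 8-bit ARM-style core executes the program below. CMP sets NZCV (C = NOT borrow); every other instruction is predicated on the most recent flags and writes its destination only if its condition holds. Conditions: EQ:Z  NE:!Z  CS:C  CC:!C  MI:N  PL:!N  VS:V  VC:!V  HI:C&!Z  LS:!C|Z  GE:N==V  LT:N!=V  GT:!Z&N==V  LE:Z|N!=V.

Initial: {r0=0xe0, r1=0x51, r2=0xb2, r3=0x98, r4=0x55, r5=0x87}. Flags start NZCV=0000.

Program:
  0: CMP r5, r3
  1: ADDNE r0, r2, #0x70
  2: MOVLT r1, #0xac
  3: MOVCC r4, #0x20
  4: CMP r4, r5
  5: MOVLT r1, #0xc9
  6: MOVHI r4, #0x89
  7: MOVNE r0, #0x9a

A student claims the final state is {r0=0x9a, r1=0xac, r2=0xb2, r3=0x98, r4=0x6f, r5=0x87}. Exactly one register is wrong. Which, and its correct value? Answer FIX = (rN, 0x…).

[0] flags=1000 → (cmp)
[1] flags=1000 NE?T → r0=0x22
[2] flags=1000 LT?T → r1=0xac
[3] flags=1000 CC?T → r4=0x20
[4] flags=1001 → (cmp)
[5] flags=1001 LT?F → skip
[6] flags=1001 HI?F → skip
[7] flags=1001 NE?T → r0=0x9a

FIX = (r4, 0x20)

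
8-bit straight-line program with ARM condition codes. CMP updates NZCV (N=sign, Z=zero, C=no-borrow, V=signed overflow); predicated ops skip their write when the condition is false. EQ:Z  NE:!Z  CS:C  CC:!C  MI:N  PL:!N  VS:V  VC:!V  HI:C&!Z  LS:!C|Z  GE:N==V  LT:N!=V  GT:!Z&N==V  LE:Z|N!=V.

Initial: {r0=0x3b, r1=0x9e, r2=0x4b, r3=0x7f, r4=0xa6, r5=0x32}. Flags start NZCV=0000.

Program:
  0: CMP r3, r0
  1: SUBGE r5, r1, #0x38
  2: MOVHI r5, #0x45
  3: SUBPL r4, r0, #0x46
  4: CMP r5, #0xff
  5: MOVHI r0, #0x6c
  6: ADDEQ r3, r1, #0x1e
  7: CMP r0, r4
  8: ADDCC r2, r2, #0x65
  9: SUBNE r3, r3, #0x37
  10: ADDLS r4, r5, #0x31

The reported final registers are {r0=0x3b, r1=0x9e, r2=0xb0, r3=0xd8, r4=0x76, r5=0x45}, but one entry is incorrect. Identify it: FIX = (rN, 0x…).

[0] flags=0010 → (cmp)
[1] flags=0010 GE?T → r5=0x66
[2] flags=0010 HI?T → r5=0x45
[3] flags=0010 PL?T → r4=0xf5
[4] flags=0000 → (cmp)
[5] flags=0000 HI?F → skip
[6] flags=0000 EQ?F → skip
[7] flags=0000 → (cmp)
[8] flags=0000 CC?T → r2=0xb0
[9] flags=0000 NE?T → r3=0x48
[10] flags=0000 LS?T → r4=0x76

FIX = (r3, 0x48)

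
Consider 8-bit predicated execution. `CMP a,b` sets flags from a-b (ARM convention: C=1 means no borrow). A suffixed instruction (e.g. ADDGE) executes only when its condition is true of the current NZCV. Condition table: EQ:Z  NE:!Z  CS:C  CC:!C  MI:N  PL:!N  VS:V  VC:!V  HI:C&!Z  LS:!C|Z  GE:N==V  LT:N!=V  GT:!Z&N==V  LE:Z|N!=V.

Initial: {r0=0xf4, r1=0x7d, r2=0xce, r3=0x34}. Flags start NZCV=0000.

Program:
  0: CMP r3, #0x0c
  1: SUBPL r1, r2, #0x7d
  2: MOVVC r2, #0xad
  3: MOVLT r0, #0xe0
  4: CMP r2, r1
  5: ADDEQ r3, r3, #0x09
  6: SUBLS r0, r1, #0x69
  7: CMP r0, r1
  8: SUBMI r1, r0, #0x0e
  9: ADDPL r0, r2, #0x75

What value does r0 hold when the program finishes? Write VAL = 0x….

VAL = 0xf4

[0] flags=0010 → (cmp)
[1] flags=0010 PL?T → r1=0x51
[2] flags=0010 VC?T → r2=0xad
[3] flags=0010 LT?F → skip
[4] flags=0011 → (cmp)
[5] flags=0011 EQ?F → skip
[6] flags=0011 LS?F → skip
[7] flags=1010 → (cmp)
[8] flags=1010 MI?T → r1=0xe6
[9] flags=1010 PL?F → skip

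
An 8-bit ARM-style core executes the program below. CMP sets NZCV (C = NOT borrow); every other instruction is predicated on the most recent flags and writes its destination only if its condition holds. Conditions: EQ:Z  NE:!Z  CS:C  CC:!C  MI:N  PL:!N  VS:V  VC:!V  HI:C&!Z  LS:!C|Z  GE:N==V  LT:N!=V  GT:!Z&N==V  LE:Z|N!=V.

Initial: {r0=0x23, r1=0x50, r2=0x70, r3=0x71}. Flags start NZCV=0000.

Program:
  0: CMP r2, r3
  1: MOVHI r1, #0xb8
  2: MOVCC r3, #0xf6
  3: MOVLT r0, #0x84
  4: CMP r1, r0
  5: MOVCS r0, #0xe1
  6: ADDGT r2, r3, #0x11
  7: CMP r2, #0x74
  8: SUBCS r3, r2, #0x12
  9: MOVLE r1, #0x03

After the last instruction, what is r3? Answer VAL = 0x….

VAL = 0xf6

0: ✓ CMP  NZCV=1000
1: · MOVHI
2: ✓ MOVCC  r3←0xf6
3: ✓ MOVLT  r0←0x84
4: ✓ CMP  NZCV=1001
5: · MOVCS
6: ✓ ADDGT  r2←0x07
7: ✓ CMP  NZCV=1000
8: · SUBCS
9: ✓ MOVLE  r1←0x03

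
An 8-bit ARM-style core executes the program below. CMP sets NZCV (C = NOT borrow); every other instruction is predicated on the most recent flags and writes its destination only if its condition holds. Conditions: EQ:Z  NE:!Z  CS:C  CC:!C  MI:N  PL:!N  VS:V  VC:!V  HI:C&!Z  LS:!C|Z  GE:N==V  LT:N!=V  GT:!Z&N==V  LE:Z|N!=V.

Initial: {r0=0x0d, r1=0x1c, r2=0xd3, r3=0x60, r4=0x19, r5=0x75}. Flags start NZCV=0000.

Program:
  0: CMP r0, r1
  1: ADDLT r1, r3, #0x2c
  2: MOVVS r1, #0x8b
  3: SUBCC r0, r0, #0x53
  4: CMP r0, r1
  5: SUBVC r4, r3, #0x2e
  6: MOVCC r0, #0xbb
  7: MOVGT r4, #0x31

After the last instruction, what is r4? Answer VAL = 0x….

[0] flags=1000 → (cmp)
[1] flags=1000 LT?T → r1=0x8c
[2] flags=1000 VS?F → skip
[3] flags=1000 CC?T → r0=0xba
[4] flags=0010 → (cmp)
[5] flags=0010 VC?T → r4=0x32
[6] flags=0010 CC?F → skip
[7] flags=0010 GT?T → r4=0x31

VAL = 0x31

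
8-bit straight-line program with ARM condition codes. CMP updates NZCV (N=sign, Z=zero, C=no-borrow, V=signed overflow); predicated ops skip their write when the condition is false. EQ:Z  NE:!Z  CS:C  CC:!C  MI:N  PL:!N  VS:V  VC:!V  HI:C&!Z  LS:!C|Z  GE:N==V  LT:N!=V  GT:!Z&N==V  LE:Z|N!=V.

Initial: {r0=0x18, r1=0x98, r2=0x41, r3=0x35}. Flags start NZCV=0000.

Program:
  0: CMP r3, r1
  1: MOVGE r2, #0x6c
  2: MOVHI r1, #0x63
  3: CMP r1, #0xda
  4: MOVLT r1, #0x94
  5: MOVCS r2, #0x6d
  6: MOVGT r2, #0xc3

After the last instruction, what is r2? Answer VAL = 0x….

0: ✓ CMP  NZCV=1001
1: ✓ MOVGE  r2←0x6c
2: · MOVHI
3: ✓ CMP  NZCV=1000
4: ✓ MOVLT  r1←0x94
5: · MOVCS
6: · MOVGT

VAL = 0x6c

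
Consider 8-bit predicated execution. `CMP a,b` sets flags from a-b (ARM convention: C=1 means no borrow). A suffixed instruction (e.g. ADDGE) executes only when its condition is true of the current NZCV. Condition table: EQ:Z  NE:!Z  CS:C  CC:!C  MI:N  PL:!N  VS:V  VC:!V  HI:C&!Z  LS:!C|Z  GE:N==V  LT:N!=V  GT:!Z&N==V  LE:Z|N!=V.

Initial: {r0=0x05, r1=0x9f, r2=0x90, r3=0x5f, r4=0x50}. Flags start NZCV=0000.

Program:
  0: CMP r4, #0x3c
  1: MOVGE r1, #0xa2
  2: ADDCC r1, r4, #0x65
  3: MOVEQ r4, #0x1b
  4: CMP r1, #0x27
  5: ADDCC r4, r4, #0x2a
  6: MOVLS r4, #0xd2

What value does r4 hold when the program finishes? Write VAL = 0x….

[0] flags=0010 → (cmp)
[1] flags=0010 GE?T → r1=0xa2
[2] flags=0010 CC?F → skip
[3] flags=0010 EQ?F → skip
[4] flags=0011 → (cmp)
[5] flags=0011 CC?F → skip
[6] flags=0011 LS?F → skip

VAL = 0x50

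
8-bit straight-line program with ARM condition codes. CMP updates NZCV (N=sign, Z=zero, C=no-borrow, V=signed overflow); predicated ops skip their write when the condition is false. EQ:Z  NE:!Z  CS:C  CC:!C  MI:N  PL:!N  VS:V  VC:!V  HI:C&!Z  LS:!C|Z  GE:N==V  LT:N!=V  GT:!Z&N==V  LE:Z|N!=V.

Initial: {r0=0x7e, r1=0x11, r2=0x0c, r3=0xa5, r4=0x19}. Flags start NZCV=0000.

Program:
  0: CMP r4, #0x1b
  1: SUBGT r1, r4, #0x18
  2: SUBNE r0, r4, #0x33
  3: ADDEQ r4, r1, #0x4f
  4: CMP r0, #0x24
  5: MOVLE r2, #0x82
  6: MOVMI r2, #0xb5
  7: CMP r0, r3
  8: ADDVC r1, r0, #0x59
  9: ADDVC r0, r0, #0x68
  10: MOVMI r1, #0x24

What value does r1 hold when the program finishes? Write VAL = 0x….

0: ✓ CMP  NZCV=1000
1: · SUBGT
2: ✓ SUBNE  r0←0xe6
3: · ADDEQ
4: ✓ CMP  NZCV=1010
5: ✓ MOVLE  r2←0x82
6: ✓ MOVMI  r2←0xb5
7: ✓ CMP  NZCV=0010
8: ✓ ADDVC  r1←0x3f
9: ✓ ADDVC  r0←0x4e
10: · MOVMI

VAL = 0x3f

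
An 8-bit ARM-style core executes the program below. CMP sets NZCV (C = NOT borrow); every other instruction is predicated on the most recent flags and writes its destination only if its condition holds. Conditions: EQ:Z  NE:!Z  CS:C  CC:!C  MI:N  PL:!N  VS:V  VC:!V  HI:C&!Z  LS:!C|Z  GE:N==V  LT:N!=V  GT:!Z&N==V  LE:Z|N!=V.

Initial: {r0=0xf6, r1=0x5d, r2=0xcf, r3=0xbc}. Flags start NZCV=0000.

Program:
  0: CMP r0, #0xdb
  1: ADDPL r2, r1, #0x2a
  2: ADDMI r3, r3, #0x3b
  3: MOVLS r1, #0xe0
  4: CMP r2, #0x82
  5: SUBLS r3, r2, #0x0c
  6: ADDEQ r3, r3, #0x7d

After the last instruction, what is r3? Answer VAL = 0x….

0: ✓ CMP  NZCV=0010
1: ✓ ADDPL  r2←0x87
2: · ADDMI
3: · MOVLS
4: ✓ CMP  NZCV=0010
5: · SUBLS
6: · ADDEQ

VAL = 0xbc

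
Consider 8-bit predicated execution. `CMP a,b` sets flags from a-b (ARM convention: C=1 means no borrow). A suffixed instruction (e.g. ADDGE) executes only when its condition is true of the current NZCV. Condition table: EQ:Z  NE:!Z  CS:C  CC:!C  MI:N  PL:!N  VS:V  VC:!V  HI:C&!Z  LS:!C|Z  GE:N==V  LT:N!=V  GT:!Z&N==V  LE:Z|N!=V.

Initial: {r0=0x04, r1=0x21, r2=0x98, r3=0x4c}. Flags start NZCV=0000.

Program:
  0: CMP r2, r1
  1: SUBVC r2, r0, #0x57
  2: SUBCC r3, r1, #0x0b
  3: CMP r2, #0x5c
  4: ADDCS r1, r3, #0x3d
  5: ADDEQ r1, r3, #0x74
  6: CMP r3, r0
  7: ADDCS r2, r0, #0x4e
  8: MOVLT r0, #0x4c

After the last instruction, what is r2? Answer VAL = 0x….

[0] flags=0011 → (cmp)
[1] flags=0011 VC?F → skip
[2] flags=0011 CC?F → skip
[3] flags=0011 → (cmp)
[4] flags=0011 CS?T → r1=0x89
[5] flags=0011 EQ?F → skip
[6] flags=0010 → (cmp)
[7] flags=0010 CS?T → r2=0x52
[8] flags=0010 LT?F → skip

VAL = 0x52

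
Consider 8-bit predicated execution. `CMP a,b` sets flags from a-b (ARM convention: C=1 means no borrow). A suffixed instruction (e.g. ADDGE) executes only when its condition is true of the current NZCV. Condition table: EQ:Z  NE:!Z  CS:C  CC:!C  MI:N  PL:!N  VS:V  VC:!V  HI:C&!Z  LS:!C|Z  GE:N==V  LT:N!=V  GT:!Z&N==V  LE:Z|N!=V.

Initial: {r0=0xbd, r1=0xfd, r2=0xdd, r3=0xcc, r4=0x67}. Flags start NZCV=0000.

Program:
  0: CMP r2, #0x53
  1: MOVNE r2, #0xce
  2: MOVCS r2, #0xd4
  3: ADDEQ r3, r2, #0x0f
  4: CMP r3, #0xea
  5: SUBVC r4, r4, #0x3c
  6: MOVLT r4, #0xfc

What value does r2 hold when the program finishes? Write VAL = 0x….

[0] flags=1010 → (cmp)
[1] flags=1010 NE?T → r2=0xce
[2] flags=1010 CS?T → r2=0xd4
[3] flags=1010 EQ?F → skip
[4] flags=1000 → (cmp)
[5] flags=1000 VC?T → r4=0x2b
[6] flags=1000 LT?T → r4=0xfc

VAL = 0xd4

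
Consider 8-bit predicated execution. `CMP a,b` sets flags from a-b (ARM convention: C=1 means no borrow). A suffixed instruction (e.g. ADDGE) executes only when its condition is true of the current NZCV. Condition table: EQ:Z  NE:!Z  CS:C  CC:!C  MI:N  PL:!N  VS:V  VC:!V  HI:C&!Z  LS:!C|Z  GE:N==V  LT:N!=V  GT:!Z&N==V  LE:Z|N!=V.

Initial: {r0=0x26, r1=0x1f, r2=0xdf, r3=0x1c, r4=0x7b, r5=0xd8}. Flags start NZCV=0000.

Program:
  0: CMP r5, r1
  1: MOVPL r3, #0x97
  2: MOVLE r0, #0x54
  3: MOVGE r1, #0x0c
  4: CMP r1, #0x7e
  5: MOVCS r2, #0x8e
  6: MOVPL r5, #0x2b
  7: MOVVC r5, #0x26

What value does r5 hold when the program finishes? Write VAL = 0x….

VAL = 0x26

[0] flags=1010 → (cmp)
[1] flags=1010 PL?F → skip
[2] flags=1010 LE?T → r0=0x54
[3] flags=1010 GE?F → skip
[4] flags=1000 → (cmp)
[5] flags=1000 CS?F → skip
[6] flags=1000 PL?F → skip
[7] flags=1000 VC?T → r5=0x26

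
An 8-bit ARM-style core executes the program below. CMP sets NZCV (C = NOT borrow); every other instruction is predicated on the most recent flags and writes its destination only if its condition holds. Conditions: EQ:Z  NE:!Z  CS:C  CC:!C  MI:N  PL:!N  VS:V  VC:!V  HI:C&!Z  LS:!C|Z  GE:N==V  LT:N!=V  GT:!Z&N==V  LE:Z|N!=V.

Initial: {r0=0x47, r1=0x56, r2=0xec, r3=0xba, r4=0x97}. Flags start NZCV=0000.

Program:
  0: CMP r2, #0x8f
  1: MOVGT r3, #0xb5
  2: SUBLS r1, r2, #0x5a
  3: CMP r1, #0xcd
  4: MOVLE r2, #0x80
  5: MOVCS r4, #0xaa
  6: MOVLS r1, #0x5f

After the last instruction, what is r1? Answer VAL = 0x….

VAL = 0x5f

0: ✓ CMP  NZCV=0010
1: ✓ MOVGT  r3←0xb5
2: · SUBLS
3: ✓ CMP  NZCV=1001
4: · MOVLE
5: · MOVCS
6: ✓ MOVLS  r1←0x5f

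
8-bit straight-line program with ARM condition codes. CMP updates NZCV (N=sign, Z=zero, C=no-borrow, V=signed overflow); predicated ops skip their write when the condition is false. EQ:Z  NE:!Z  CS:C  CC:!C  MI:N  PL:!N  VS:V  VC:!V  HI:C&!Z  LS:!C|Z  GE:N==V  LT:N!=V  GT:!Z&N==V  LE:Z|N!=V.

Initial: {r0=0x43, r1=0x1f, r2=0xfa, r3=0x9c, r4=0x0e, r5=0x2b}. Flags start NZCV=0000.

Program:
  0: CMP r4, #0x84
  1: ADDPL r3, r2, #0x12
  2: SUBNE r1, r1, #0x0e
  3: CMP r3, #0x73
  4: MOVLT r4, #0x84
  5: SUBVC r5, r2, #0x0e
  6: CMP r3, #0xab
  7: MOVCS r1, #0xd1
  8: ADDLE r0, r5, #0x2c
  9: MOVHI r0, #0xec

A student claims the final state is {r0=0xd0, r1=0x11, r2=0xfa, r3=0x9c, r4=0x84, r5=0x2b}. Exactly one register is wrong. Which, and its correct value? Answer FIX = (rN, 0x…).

[0] flags=1001 → (cmp)
[1] flags=1001 PL?F → skip
[2] flags=1001 NE?T → r1=0x11
[3] flags=0011 → (cmp)
[4] flags=0011 LT?T → r4=0x84
[5] flags=0011 VC?F → skip
[6] flags=1000 → (cmp)
[7] flags=1000 CS?F → skip
[8] flags=1000 LE?T → r0=0x57
[9] flags=1000 HI?F → skip

FIX = (r0, 0x57)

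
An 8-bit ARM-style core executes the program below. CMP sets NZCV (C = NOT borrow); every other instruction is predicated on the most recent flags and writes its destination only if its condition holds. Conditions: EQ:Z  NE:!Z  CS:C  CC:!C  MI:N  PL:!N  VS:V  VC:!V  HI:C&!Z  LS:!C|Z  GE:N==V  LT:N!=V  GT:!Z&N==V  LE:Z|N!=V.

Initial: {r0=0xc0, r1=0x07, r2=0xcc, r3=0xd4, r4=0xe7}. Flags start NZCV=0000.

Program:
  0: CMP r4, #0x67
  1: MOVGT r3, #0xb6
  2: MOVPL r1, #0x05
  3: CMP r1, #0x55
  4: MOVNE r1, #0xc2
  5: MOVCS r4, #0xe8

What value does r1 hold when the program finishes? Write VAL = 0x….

VAL = 0xc2

[0] flags=1010 → (cmp)
[1] flags=1010 GT?F → skip
[2] flags=1010 PL?F → skip
[3] flags=1000 → (cmp)
[4] flags=1000 NE?T → r1=0xc2
[5] flags=1000 CS?F → skip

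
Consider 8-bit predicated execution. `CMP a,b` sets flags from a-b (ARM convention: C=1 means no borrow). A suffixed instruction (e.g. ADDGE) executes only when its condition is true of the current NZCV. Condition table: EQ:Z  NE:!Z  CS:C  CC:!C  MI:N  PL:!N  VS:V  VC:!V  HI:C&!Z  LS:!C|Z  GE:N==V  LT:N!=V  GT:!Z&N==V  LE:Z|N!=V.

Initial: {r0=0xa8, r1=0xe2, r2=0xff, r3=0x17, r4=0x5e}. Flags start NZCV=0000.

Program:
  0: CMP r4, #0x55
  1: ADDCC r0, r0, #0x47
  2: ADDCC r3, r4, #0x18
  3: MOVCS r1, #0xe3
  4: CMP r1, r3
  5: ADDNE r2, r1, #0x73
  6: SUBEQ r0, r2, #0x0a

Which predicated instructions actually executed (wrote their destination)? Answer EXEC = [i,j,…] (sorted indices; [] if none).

EXEC = [3,5]

[0] flags=0010 → (cmp)
[1] flags=0010 CC?F → skip
[2] flags=0010 CC?F → skip
[3] flags=0010 CS?T → r1=0xe3
[4] flags=1010 → (cmp)
[5] flags=1010 NE?T → r2=0x56
[6] flags=1010 EQ?F → skip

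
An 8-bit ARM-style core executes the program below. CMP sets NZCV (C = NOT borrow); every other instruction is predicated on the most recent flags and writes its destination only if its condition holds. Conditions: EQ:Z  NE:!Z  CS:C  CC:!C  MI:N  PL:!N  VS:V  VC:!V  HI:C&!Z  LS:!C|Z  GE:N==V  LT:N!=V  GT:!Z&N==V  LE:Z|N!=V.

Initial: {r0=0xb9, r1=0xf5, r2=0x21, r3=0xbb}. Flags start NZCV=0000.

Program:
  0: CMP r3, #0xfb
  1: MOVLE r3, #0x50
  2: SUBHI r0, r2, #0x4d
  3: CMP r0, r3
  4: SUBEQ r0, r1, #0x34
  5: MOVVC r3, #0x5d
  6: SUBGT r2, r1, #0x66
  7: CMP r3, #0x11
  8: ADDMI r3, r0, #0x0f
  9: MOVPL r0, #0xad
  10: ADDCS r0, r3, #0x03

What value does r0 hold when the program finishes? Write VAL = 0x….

[0] flags=1000 → (cmp)
[1] flags=1000 LE?T → r3=0x50
[2] flags=1000 HI?F → skip
[3] flags=0011 → (cmp)
[4] flags=0011 EQ?F → skip
[5] flags=0011 VC?F → skip
[6] flags=0011 GT?F → skip
[7] flags=0010 → (cmp)
[8] flags=0010 MI?F → skip
[9] flags=0010 PL?T → r0=0xad
[10] flags=0010 CS?T → r0=0x53

VAL = 0x53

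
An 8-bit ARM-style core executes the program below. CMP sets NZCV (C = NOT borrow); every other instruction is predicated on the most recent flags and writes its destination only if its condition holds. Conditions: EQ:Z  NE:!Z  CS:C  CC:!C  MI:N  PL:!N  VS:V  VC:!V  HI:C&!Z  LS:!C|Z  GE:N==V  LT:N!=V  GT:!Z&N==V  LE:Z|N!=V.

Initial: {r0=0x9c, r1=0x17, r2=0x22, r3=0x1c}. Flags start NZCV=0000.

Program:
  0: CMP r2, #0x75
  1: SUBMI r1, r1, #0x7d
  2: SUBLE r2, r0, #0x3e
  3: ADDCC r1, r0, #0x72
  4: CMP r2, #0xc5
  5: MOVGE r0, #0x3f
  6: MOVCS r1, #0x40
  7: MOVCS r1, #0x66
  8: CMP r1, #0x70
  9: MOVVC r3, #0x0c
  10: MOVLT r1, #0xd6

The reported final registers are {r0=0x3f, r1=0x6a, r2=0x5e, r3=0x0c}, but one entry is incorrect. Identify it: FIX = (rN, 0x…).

FIX = (r1, 0xd6)

0: ✓ CMP  NZCV=1000
1: ✓ SUBMI  r1←0x9a
2: ✓ SUBLE  r2←0x5e
3: ✓ ADDCC  r1←0x0e
4: ✓ CMP  NZCV=1001
5: ✓ MOVGE  r0←0x3f
6: · MOVCS
7: · MOVCS
8: ✓ CMP  NZCV=1000
9: ✓ MOVVC  r3←0x0c
10: ✓ MOVLT  r1←0xd6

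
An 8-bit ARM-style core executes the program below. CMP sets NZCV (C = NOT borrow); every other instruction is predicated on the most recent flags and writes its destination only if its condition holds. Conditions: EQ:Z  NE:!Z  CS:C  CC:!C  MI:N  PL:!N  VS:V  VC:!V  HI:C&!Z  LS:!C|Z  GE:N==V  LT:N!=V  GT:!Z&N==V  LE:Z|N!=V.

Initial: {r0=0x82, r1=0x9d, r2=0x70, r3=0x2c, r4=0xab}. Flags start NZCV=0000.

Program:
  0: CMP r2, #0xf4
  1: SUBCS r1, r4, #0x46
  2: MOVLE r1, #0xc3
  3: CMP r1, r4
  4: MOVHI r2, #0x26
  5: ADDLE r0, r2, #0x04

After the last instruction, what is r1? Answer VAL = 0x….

[0] flags=0000 → (cmp)
[1] flags=0000 CS?F → skip
[2] flags=0000 LE?F → skip
[3] flags=1000 → (cmp)
[4] flags=1000 HI?F → skip
[5] flags=1000 LE?T → r0=0x74

VAL = 0x9d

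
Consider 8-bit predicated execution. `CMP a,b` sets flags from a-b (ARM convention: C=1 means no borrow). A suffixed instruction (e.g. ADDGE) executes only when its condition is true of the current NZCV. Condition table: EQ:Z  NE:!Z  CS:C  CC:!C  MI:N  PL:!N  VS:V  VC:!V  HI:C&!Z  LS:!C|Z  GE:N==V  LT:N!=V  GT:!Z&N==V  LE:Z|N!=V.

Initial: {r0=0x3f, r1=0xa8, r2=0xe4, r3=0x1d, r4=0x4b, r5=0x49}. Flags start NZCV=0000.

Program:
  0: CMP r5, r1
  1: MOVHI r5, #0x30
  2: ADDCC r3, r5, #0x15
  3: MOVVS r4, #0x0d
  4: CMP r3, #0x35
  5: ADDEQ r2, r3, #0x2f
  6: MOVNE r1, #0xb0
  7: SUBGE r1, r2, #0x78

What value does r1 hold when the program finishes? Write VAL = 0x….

[0] flags=1001 → (cmp)
[1] flags=1001 HI?F → skip
[2] flags=1001 CC?T → r3=0x5e
[3] flags=1001 VS?T → r4=0x0d
[4] flags=0010 → (cmp)
[5] flags=0010 EQ?F → skip
[6] flags=0010 NE?T → r1=0xb0
[7] flags=0010 GE?T → r1=0x6c

VAL = 0x6c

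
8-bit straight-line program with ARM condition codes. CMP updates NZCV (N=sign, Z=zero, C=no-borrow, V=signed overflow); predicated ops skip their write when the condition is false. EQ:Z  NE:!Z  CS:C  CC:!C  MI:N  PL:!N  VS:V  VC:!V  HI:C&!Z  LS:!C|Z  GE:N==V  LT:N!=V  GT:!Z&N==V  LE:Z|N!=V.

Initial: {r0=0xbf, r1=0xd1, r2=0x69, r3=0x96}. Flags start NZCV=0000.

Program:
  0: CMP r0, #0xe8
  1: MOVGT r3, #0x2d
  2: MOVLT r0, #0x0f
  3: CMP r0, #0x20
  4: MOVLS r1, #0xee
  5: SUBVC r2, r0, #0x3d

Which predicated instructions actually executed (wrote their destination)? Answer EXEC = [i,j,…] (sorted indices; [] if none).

[0] flags=1000 → (cmp)
[1] flags=1000 GT?F → skip
[2] flags=1000 LT?T → r0=0x0f
[3] flags=1000 → (cmp)
[4] flags=1000 LS?T → r1=0xee
[5] flags=1000 VC?T → r2=0xd2

EXEC = [2,4,5]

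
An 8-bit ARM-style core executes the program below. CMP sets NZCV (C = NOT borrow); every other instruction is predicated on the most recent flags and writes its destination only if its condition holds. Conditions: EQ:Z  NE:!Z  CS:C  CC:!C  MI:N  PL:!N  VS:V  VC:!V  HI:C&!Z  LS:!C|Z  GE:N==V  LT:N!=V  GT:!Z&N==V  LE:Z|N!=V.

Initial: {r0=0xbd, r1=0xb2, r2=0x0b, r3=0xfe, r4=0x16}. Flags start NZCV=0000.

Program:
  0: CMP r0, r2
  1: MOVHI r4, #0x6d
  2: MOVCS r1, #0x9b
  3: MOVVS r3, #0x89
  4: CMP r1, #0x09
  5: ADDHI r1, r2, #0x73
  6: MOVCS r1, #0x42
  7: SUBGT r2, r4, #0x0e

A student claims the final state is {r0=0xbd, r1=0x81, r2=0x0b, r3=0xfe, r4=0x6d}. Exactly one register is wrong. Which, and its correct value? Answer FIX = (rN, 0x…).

FIX = (r1, 0x42)

0: ✓ CMP  NZCV=1010
1: ✓ MOVHI  r4←0x6d
2: ✓ MOVCS  r1←0x9b
3: · MOVVS
4: ✓ CMP  NZCV=1010
5: ✓ ADDHI  r1←0x7e
6: ✓ MOVCS  r1←0x42
7: · SUBGT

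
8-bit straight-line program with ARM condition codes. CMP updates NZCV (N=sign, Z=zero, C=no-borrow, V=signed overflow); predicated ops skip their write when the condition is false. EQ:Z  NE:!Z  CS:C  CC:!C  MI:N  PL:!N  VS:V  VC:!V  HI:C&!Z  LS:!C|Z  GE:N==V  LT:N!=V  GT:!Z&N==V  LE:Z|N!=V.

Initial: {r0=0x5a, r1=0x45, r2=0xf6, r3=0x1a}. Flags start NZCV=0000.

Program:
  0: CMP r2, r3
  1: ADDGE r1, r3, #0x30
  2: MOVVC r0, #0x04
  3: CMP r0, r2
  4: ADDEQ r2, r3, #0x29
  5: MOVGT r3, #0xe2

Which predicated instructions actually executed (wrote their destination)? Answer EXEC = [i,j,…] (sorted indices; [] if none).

[0] flags=1010 → (cmp)
[1] flags=1010 GE?F → skip
[2] flags=1010 VC?T → r0=0x04
[3] flags=0000 → (cmp)
[4] flags=0000 EQ?F → skip
[5] flags=0000 GT?T → r3=0xe2

EXEC = [2,5]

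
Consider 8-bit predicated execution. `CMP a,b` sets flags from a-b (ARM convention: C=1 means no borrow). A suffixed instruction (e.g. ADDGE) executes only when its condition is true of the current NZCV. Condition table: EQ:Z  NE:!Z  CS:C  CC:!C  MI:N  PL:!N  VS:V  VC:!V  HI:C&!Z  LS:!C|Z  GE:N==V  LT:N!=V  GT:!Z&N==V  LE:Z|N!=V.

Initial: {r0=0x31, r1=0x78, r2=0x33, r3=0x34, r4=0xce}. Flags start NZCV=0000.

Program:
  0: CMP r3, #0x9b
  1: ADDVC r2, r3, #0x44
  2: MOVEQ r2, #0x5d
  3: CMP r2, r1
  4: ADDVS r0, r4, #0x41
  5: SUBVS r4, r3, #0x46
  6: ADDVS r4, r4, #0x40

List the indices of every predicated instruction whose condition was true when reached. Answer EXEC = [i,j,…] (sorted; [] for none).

0: ✓ CMP  NZCV=1001
1: · ADDVC
2: · MOVEQ
3: ✓ CMP  NZCV=1000
4: · ADDVS
5: · SUBVS
6: · ADDVS

EXEC = []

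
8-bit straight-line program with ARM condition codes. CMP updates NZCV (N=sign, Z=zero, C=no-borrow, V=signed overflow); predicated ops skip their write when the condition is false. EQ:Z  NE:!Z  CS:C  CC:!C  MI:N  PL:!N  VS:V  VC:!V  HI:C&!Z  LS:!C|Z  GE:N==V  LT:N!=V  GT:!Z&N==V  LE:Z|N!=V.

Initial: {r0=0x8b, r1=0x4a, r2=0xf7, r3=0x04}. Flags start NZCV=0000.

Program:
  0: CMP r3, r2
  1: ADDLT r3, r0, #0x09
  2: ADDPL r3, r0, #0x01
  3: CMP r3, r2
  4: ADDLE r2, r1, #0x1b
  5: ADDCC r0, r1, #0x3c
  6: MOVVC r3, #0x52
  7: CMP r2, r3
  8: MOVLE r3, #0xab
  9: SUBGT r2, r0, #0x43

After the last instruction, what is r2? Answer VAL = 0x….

[0] flags=0000 → (cmp)
[1] flags=0000 LT?F → skip
[2] flags=0000 PL?T → r3=0x8c
[3] flags=1000 → (cmp)
[4] flags=1000 LE?T → r2=0x65
[5] flags=1000 CC?T → r0=0x86
[6] flags=1000 VC?T → r3=0x52
[7] flags=0010 → (cmp)
[8] flags=0010 LE?F → skip
[9] flags=0010 GT?T → r2=0x43

VAL = 0x43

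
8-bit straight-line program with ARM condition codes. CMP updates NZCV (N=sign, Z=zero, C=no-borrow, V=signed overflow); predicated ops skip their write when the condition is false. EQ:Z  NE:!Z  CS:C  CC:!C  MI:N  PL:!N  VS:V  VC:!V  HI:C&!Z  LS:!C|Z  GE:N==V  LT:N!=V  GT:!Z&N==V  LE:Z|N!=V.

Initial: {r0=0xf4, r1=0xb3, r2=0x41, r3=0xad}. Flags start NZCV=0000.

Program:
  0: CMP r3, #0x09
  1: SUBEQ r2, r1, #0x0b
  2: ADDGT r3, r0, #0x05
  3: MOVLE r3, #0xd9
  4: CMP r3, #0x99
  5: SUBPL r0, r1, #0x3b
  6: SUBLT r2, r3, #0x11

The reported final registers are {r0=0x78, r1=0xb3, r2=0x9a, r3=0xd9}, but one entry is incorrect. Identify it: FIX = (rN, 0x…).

FIX = (r2, 0x41)

[0] flags=1010 → (cmp)
[1] flags=1010 EQ?F → skip
[2] flags=1010 GT?F → skip
[3] flags=1010 LE?T → r3=0xd9
[4] flags=0010 → (cmp)
[5] flags=0010 PL?T → r0=0x78
[6] flags=0010 LT?F → skip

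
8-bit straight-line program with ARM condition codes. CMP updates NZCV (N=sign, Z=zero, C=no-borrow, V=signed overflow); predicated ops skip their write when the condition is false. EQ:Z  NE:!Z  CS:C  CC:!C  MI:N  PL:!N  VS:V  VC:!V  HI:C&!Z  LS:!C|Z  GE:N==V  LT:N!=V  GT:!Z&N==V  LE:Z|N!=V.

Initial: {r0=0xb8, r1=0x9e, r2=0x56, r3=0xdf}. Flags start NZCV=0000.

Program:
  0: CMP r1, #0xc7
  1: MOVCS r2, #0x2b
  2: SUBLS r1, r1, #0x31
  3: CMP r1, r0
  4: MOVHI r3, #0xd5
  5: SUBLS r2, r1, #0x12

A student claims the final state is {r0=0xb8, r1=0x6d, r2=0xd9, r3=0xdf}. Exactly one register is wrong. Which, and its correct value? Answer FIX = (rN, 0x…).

FIX = (r2, 0x5b)

[0] flags=1000 → (cmp)
[1] flags=1000 CS?F → skip
[2] flags=1000 LS?T → r1=0x6d
[3] flags=1001 → (cmp)
[4] flags=1001 HI?F → skip
[5] flags=1001 LS?T → r2=0x5b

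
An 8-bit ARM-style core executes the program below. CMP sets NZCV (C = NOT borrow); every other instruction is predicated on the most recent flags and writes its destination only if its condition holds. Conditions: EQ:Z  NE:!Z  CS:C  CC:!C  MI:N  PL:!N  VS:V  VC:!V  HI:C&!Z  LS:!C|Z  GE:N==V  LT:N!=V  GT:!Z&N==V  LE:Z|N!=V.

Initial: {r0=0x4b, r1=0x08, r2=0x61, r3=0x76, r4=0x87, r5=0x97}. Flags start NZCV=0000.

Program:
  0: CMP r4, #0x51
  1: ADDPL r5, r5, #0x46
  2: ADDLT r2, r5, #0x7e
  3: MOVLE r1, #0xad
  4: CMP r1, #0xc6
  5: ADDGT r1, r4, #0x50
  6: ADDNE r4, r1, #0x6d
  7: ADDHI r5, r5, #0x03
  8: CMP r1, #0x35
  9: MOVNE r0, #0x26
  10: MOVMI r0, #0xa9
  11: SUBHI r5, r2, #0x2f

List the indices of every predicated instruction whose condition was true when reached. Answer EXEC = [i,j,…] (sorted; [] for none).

0: ✓ CMP  NZCV=0011
1: ✓ ADDPL  r5←0xdd
2: ✓ ADDLT  r2←0x5b
3: ✓ MOVLE  r1←0xad
4: ✓ CMP  NZCV=1000
5: · ADDGT
6: ✓ ADDNE  r4←0x1a
7: · ADDHI
8: ✓ CMP  NZCV=0011
9: ✓ MOVNE  r0←0x26
10: · MOVMI
11: ✓ SUBHI  r5←0x2c

EXEC = [1,2,3,6,9,11]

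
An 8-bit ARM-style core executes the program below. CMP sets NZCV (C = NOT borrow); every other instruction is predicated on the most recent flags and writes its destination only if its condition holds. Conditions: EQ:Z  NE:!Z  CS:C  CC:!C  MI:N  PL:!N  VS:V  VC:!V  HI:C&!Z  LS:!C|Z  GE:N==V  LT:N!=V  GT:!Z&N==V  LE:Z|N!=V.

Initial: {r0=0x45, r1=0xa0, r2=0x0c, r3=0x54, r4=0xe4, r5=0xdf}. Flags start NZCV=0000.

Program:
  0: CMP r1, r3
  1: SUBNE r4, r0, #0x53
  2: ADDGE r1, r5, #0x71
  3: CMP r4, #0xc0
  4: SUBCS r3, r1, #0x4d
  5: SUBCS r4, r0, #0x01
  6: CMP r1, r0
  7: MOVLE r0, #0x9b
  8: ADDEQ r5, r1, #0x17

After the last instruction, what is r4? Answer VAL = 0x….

0: ✓ CMP  NZCV=0011
1: ✓ SUBNE  r4←0xf2
2: · ADDGE
3: ✓ CMP  NZCV=0010
4: ✓ SUBCS  r3←0x53
5: ✓ SUBCS  r4←0x44
6: ✓ CMP  NZCV=0011
7: ✓ MOVLE  r0←0x9b
8: · ADDEQ

VAL = 0x44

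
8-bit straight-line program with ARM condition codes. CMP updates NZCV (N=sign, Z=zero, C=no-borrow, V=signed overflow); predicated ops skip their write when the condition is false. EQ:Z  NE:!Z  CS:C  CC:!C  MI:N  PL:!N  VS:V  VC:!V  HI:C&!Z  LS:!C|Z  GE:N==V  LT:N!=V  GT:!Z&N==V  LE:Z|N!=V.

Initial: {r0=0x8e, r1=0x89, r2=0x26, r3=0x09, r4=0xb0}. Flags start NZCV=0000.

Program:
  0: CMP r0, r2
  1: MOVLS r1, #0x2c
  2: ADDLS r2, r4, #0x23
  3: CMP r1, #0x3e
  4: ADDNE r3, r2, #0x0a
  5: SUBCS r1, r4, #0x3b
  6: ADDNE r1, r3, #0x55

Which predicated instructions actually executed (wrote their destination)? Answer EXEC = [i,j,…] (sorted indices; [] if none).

0: ✓ CMP  NZCV=0011
1: · MOVLS
2: · ADDLS
3: ✓ CMP  NZCV=0011
4: ✓ ADDNE  r3←0x30
5: ✓ SUBCS  r1←0x75
6: ✓ ADDNE  r1←0x85

EXEC = [4,5,6]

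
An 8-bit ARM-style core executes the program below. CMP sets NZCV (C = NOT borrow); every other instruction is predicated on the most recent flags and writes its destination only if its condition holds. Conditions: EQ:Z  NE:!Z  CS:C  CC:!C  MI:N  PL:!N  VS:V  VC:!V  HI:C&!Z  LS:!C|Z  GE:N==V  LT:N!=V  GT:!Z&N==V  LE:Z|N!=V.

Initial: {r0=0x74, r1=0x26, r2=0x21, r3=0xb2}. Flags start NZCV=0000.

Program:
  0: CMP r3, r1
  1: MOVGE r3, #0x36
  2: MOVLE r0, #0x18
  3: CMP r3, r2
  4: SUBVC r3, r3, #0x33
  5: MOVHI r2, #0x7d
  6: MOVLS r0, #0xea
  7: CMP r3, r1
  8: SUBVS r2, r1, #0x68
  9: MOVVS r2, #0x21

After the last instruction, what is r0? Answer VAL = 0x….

VAL = 0x18

0: ✓ CMP  NZCV=1010
1: · MOVGE
2: ✓ MOVLE  r0←0x18
3: ✓ CMP  NZCV=1010
4: ✓ SUBVC  r3←0x7f
5: ✓ MOVHI  r2←0x7d
6: · MOVLS
7: ✓ CMP  NZCV=0010
8: · SUBVS
9: · MOVVS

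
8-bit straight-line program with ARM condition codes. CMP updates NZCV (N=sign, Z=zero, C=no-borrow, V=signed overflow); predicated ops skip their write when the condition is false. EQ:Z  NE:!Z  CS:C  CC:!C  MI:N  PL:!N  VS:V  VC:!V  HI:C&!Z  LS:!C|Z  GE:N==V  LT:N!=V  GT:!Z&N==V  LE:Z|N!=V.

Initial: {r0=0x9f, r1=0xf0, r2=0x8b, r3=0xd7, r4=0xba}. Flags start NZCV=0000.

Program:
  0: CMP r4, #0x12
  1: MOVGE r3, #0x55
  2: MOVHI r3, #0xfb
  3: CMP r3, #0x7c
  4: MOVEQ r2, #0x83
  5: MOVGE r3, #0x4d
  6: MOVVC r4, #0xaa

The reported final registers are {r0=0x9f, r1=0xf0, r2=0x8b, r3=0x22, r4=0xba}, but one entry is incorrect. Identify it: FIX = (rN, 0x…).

0: ✓ CMP  NZCV=1010
1: · MOVGE
2: ✓ MOVHI  r3←0xfb
3: ✓ CMP  NZCV=0011
4: · MOVEQ
5: · MOVGE
6: · MOVVC

FIX = (r3, 0xfb)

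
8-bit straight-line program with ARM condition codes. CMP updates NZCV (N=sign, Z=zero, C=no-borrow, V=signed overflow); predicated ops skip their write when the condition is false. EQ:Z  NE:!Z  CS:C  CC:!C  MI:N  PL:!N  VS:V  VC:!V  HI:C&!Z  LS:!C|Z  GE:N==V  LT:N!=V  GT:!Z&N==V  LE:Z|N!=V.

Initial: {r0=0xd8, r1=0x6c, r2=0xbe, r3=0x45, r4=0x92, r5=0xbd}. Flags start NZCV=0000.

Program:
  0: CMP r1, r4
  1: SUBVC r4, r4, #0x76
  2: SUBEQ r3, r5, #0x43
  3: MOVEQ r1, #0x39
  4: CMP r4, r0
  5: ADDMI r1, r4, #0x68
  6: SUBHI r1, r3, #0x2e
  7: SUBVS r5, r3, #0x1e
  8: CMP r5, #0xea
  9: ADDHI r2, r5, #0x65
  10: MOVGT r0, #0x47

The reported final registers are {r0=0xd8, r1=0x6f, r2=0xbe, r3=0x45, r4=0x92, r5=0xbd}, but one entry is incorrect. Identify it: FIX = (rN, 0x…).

FIX = (r1, 0xfa)

0: ✓ CMP  NZCV=1001
1: · SUBVC
2: · SUBEQ
3: · MOVEQ
4: ✓ CMP  NZCV=1000
5: ✓ ADDMI  r1←0xfa
6: · SUBHI
7: · SUBVS
8: ✓ CMP  NZCV=1000
9: · ADDHI
10: · MOVGT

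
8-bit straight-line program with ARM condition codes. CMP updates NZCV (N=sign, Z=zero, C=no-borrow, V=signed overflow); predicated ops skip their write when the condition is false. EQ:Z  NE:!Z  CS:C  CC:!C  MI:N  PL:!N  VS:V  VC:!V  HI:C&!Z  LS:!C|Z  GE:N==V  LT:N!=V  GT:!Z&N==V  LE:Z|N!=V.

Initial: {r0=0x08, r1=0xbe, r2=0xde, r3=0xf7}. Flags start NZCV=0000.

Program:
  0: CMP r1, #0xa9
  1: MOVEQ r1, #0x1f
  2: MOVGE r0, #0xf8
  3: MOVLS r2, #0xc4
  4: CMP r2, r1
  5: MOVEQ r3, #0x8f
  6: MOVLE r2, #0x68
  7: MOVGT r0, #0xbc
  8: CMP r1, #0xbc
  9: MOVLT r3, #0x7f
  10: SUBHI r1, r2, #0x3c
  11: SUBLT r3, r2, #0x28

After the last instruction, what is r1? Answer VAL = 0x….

0: ✓ CMP  NZCV=0010
1: · MOVEQ
2: ✓ MOVGE  r0←0xf8
3: · MOVLS
4: ✓ CMP  NZCV=0010
5: · MOVEQ
6: · MOVLE
7: ✓ MOVGT  r0←0xbc
8: ✓ CMP  NZCV=0010
9: · MOVLT
10: ✓ SUBHI  r1←0xa2
11: · SUBLT

VAL = 0xa2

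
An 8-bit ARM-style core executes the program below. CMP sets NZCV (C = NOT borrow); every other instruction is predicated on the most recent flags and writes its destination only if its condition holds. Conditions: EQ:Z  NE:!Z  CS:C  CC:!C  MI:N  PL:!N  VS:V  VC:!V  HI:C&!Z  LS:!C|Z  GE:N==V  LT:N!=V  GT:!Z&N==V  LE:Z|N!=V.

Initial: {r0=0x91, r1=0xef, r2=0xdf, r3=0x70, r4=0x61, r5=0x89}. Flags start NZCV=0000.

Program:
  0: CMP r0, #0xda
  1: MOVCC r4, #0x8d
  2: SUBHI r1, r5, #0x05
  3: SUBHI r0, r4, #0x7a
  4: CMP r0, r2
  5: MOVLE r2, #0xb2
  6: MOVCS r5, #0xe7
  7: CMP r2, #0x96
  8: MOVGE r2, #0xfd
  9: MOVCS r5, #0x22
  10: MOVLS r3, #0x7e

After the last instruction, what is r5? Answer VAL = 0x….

VAL = 0x22

[0] flags=1000 → (cmp)
[1] flags=1000 CC?T → r4=0x8d
[2] flags=1000 HI?F → skip
[3] flags=1000 HI?F → skip
[4] flags=1000 → (cmp)
[5] flags=1000 LE?T → r2=0xb2
[6] flags=1000 CS?F → skip
[7] flags=0010 → (cmp)
[8] flags=0010 GE?T → r2=0xfd
[9] flags=0010 CS?T → r5=0x22
[10] flags=0010 LS?F → skip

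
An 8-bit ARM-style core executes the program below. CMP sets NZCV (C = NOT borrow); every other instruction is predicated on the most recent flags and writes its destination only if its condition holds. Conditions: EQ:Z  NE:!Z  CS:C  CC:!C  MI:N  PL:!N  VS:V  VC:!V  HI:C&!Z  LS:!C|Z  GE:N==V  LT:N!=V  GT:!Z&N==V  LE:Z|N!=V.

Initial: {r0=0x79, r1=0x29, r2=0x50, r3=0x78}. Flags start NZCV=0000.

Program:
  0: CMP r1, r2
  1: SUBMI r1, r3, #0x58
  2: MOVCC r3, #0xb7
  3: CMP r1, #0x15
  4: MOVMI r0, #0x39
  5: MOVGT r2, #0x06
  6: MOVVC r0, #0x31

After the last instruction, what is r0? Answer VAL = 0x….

[0] flags=1000 → (cmp)
[1] flags=1000 MI?T → r1=0x20
[2] flags=1000 CC?T → r3=0xb7
[3] flags=0010 → (cmp)
[4] flags=0010 MI?F → skip
[5] flags=0010 GT?T → r2=0x06
[6] flags=0010 VC?T → r0=0x31

VAL = 0x31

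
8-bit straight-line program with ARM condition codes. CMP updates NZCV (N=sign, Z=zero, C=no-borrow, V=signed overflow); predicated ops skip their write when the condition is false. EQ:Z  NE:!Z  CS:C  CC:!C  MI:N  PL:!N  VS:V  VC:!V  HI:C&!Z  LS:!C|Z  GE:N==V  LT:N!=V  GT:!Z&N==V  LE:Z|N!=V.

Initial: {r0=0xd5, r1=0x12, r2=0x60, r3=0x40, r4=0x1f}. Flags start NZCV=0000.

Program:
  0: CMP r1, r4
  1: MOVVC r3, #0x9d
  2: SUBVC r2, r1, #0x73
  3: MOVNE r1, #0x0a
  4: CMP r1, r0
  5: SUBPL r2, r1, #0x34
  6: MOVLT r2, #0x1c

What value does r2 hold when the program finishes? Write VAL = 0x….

VAL = 0xd6

[0] flags=1000 → (cmp)
[1] flags=1000 VC?T → r3=0x9d
[2] flags=1000 VC?T → r2=0x9f
[3] flags=1000 NE?T → r1=0x0a
[4] flags=0000 → (cmp)
[5] flags=0000 PL?T → r2=0xd6
[6] flags=0000 LT?F → skip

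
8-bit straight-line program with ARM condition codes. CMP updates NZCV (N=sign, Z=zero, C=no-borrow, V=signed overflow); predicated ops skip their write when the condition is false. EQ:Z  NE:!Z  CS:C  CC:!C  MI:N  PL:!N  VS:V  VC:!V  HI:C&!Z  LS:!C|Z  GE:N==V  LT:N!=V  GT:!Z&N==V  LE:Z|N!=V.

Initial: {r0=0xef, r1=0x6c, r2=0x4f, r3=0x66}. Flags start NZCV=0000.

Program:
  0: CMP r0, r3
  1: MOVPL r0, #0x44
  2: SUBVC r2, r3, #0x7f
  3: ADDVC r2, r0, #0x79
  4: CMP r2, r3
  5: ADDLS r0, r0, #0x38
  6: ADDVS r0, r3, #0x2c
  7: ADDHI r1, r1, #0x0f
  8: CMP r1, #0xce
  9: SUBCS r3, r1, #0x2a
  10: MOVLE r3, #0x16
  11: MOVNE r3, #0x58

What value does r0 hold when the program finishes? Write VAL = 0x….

VAL = 0xef

[0] flags=1010 → (cmp)
[1] flags=1010 PL?F → skip
[2] flags=1010 VC?T → r2=0xe7
[3] flags=1010 VC?T → r2=0x68
[4] flags=0010 → (cmp)
[5] flags=0010 LS?F → skip
[6] flags=0010 VS?F → skip
[7] flags=0010 HI?T → r1=0x7b
[8] flags=1001 → (cmp)
[9] flags=1001 CS?F → skip
[10] flags=1001 LE?F → skip
[11] flags=1001 NE?T → r3=0x58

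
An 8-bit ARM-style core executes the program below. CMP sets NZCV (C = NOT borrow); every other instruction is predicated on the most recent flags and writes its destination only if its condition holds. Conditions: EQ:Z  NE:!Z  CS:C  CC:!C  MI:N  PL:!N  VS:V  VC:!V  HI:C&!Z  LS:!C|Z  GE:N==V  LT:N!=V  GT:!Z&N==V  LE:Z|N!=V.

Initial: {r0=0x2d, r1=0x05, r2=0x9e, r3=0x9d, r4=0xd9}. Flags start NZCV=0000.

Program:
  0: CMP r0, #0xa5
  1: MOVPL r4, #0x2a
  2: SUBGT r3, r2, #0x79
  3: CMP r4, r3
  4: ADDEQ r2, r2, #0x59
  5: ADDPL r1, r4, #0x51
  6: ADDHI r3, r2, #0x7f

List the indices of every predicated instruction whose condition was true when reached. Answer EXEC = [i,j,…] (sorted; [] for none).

[0] flags=1001 → (cmp)
[1] flags=1001 PL?F → skip
[2] flags=1001 GT?T → r3=0x25
[3] flags=1010 → (cmp)
[4] flags=1010 EQ?F → skip
[5] flags=1010 PL?F → skip
[6] flags=1010 HI?T → r3=0x1d

EXEC = [2,6]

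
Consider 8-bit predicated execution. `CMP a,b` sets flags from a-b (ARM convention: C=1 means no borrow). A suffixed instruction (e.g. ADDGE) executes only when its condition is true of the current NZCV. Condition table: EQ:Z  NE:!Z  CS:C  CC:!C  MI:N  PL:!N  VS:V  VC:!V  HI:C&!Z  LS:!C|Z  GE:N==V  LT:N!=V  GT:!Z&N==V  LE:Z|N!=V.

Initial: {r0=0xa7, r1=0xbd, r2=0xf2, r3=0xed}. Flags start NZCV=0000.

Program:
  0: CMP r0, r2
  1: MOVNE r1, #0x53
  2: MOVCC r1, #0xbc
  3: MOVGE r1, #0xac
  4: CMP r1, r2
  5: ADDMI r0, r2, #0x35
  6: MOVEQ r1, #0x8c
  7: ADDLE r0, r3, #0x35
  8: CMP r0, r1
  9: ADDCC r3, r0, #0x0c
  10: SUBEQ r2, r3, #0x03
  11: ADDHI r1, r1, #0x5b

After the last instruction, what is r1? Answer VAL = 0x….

[0] flags=1000 → (cmp)
[1] flags=1000 NE?T → r1=0x53
[2] flags=1000 CC?T → r1=0xbc
[3] flags=1000 GE?F → skip
[4] flags=1000 → (cmp)
[5] flags=1000 MI?T → r0=0x27
[6] flags=1000 EQ?F → skip
[7] flags=1000 LE?T → r0=0x22
[8] flags=0000 → (cmp)
[9] flags=0000 CC?T → r3=0x2e
[10] flags=0000 EQ?F → skip
[11] flags=0000 HI?F → skip

VAL = 0xbc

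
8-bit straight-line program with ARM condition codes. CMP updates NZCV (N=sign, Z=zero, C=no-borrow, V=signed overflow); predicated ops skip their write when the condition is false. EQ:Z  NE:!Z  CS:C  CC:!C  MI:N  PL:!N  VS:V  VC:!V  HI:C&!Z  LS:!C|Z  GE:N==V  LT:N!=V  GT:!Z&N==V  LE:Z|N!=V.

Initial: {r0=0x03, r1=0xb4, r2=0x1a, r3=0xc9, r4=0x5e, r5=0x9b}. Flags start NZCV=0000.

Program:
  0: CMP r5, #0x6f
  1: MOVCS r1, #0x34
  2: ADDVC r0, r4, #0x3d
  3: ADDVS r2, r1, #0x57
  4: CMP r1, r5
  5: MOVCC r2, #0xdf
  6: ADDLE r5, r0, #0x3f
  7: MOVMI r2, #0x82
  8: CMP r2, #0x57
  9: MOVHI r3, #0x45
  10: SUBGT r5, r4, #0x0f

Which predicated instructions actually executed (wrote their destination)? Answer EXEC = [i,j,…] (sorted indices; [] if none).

[0] flags=0011 → (cmp)
[1] flags=0011 CS?T → r1=0x34
[2] flags=0011 VC?F → skip
[3] flags=0011 VS?T → r2=0x8b
[4] flags=1001 → (cmp)
[5] flags=1001 CC?T → r2=0xdf
[6] flags=1001 LE?F → skip
[7] flags=1001 MI?T → r2=0x82
[8] flags=0011 → (cmp)
[9] flags=0011 HI?T → r3=0x45
[10] flags=0011 GT?F → skip

EXEC = [1,3,5,7,9]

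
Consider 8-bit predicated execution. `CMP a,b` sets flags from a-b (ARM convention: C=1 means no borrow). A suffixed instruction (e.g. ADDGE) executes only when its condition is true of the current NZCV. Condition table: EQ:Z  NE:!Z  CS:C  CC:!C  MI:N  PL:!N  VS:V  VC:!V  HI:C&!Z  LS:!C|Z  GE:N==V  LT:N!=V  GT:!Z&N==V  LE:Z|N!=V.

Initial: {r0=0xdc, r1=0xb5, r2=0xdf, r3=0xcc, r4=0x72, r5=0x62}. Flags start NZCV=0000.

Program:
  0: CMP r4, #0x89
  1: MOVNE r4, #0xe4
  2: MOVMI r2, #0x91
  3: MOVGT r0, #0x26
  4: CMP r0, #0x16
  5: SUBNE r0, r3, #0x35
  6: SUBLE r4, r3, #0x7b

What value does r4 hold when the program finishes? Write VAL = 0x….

0: ✓ CMP  NZCV=1001
1: ✓ MOVNE  r4←0xe4
2: ✓ MOVMI  r2←0x91
3: ✓ MOVGT  r0←0x26
4: ✓ CMP  NZCV=0010
5: ✓ SUBNE  r0←0x97
6: · SUBLE

VAL = 0xe4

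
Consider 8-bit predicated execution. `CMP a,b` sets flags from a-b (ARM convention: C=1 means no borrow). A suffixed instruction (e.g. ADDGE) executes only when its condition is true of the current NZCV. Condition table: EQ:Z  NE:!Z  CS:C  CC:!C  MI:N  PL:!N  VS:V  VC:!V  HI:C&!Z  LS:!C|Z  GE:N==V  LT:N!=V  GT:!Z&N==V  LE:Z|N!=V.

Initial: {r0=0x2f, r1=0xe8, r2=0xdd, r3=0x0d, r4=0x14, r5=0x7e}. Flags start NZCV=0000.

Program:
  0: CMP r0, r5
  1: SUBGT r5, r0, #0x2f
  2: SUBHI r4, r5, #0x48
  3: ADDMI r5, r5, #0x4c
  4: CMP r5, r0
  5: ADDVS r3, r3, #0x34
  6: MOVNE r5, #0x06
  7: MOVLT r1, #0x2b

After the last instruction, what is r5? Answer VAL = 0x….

0: ✓ CMP  NZCV=1000
1: · SUBGT
2: · SUBHI
3: ✓ ADDMI  r5←0xca
4: ✓ CMP  NZCV=1010
5: · ADDVS
6: ✓ MOVNE  r5←0x06
7: ✓ MOVLT  r1←0x2b

VAL = 0x06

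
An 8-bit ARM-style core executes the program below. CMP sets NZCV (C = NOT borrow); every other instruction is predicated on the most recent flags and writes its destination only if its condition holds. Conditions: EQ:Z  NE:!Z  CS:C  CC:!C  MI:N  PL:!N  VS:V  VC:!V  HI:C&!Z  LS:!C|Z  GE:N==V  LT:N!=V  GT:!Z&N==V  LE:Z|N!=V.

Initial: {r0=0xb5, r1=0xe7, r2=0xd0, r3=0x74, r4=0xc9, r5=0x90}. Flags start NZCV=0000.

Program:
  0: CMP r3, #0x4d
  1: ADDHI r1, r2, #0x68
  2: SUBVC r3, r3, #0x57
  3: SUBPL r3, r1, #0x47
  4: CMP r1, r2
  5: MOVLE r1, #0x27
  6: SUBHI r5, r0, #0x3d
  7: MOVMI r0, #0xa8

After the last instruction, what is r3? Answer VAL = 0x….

0: ✓ CMP  NZCV=0010
1: ✓ ADDHI  r1←0x38
2: ✓ SUBVC  r3←0x1d
3: ✓ SUBPL  r3←0xf1
4: ✓ CMP  NZCV=0000
5: · MOVLE
6: · SUBHI
7: · MOVMI

VAL = 0xf1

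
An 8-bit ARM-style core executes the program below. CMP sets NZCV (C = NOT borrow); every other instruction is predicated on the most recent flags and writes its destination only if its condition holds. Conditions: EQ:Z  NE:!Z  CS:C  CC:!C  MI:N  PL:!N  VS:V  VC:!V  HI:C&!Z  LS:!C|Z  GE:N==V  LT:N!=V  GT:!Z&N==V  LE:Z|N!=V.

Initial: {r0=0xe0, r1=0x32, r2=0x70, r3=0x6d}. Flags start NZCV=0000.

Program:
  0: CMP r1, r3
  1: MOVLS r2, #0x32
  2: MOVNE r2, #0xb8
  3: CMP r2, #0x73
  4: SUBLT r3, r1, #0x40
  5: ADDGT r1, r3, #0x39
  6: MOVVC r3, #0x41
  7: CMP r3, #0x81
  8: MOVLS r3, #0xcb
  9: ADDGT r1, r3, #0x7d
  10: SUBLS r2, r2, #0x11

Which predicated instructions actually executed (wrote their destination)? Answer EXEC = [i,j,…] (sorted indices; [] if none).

0: ✓ CMP  NZCV=1000
1: ✓ MOVLS  r2←0x32
2: ✓ MOVNE  r2←0xb8
3: ✓ CMP  NZCV=0011
4: ✓ SUBLT  r3←0xf2
5: · ADDGT
6: · MOVVC
7: ✓ CMP  NZCV=0010
8: · MOVLS
9: ✓ ADDGT  r1←0x6f
10: · SUBLS

EXEC = [1,2,4,9]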